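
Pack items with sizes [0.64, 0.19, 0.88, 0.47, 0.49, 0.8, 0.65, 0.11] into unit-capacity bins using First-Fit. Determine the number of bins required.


Place items sequentially using First-Fit:
  Item 0.64 -> new Bin 1
  Item 0.19 -> Bin 1 (now 0.83)
  Item 0.88 -> new Bin 2
  Item 0.47 -> new Bin 3
  Item 0.49 -> Bin 3 (now 0.96)
  Item 0.8 -> new Bin 4
  Item 0.65 -> new Bin 5
  Item 0.11 -> Bin 1 (now 0.94)
Total bins used = 5

5


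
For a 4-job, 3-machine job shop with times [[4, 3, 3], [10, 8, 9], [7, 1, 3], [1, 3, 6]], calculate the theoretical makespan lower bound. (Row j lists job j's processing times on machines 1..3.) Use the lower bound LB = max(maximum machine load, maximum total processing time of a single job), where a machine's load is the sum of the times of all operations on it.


Machine loads:
  Machine 1: 4 + 10 + 7 + 1 = 22
  Machine 2: 3 + 8 + 1 + 3 = 15
  Machine 3: 3 + 9 + 3 + 6 = 21
Max machine load = 22
Job totals:
  Job 1: 10
  Job 2: 27
  Job 3: 11
  Job 4: 10
Max job total = 27
Lower bound = max(22, 27) = 27

27


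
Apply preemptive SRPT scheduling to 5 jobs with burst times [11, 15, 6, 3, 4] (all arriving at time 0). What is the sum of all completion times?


Since all jobs arrive at t=0, SRPT equals SPT ordering.
SPT order: [3, 4, 6, 11, 15]
Completion times:
  Job 1: p=3, C=3
  Job 2: p=4, C=7
  Job 3: p=6, C=13
  Job 4: p=11, C=24
  Job 5: p=15, C=39
Total completion time = 3 + 7 + 13 + 24 + 39 = 86

86


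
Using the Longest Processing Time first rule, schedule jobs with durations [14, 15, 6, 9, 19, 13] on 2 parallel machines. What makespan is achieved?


Sort jobs in decreasing order (LPT): [19, 15, 14, 13, 9, 6]
Assign each job to the least loaded machine:
  Machine 1: jobs [19, 13, 6], load = 38
  Machine 2: jobs [15, 14, 9], load = 38
Makespan = max load = 38

38


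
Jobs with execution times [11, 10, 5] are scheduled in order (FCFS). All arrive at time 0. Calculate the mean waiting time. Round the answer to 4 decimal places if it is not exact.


FCFS order (as given): [11, 10, 5]
Waiting times:
  Job 1: wait = 0
  Job 2: wait = 11
  Job 3: wait = 21
Sum of waiting times = 32
Average waiting time = 32/3 = 10.6667

10.6667


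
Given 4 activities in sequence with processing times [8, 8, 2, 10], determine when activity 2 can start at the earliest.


Activity 2 starts after activities 1 through 1 complete.
Predecessor durations: [8]
ES = 8 = 8

8


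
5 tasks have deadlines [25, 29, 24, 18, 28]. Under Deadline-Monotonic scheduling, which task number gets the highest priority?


Sort tasks by relative deadline (ascending):
  Task 4: deadline = 18
  Task 3: deadline = 24
  Task 1: deadline = 25
  Task 5: deadline = 28
  Task 2: deadline = 29
Priority order (highest first): [4, 3, 1, 5, 2]
Highest priority task = 4

4


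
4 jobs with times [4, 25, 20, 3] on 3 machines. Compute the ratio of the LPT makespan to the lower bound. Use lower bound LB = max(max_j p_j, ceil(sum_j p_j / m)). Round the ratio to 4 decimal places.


LPT order: [25, 20, 4, 3]
Machine loads after assignment: [25, 20, 7]
LPT makespan = 25
Lower bound = max(max_job, ceil(total/3)) = max(25, 18) = 25
Ratio = 25 / 25 = 1.0

1.0


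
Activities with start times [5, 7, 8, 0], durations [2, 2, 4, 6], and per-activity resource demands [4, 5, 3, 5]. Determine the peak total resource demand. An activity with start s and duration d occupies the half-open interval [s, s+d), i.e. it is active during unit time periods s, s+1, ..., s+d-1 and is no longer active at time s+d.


Each activity i is active on [start_i, start_i + duration_i).
Compute total resource usage per time slot:
  t=0: active resources = [5], total = 5
  t=1: active resources = [5], total = 5
  t=2: active resources = [5], total = 5
  t=3: active resources = [5], total = 5
  t=4: active resources = [5], total = 5
  t=5: active resources = [4, 5], total = 9
  t=6: active resources = [4], total = 4
  t=7: active resources = [5], total = 5
  t=8: active resources = [5, 3], total = 8
  t=9: active resources = [3], total = 3
  t=10: active resources = [3], total = 3
  t=11: active resources = [3], total = 3
Peak resource demand = 9

9


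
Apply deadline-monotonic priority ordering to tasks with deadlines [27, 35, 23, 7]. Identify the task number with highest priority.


Sort tasks by relative deadline (ascending):
  Task 4: deadline = 7
  Task 3: deadline = 23
  Task 1: deadline = 27
  Task 2: deadline = 35
Priority order (highest first): [4, 3, 1, 2]
Highest priority task = 4

4


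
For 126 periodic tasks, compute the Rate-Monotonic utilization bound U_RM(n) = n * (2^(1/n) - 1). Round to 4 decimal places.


Compute 2^(1/126) = 1.0055163273
Subtract 1: 1.0055163273 - 1 = 0.0055163273
Multiply by n: 126 * 0.0055163273 = 0.6950572398
Round to 4 dp: 0.6951

0.6951


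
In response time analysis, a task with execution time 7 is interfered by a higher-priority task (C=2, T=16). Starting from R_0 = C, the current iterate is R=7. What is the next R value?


R_next = C + ceil(R_prev / T_hp) * C_hp
ceil(7 / 16) = ceil(0.4375) = 1
Interference = 1 * 2 = 2
R_next = 7 + 2 = 9

9


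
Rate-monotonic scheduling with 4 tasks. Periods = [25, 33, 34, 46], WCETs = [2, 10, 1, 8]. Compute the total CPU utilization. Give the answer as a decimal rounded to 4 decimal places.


Compute individual utilizations (exact fractions):
  Task 1: C/T = 2/25 (approx. 0.08)
  Task 2: C/T = 10/33 (approx. 0.303)
  Task 3: C/T = 1/34 (approx. 0.0294)
  Task 4: C/T = 8/46 = 4/23 (approx. 0.1739)
Total utilization U = 2/25 + 10/33 + 1/34 + 4/23 = 378287/645150
Rounded to 4 decimal places: U = 0.5864
RM (Liu & Layland) bound for 4 tasks = 0.756828; compare with U = 378287/645150 (approx. 0.586355)
U <= bound, so schedulable by RM sufficient condition.

0.5864


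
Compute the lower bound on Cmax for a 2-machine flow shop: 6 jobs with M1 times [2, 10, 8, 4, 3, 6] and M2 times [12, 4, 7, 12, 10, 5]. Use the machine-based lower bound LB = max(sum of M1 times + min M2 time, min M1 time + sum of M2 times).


LB1 = sum(M1 times) + min(M2 times) = 33 + 4 = 37
LB2 = min(M1 times) + sum(M2 times) = 2 + 50 = 52
Lower bound = max(LB1, LB2) = max(37, 52) = 52

52


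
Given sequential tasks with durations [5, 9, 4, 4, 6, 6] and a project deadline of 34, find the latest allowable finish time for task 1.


LF(activity 1) = deadline - sum of successor durations
Successors: activities 2 through 6 with durations [9, 4, 4, 6, 6]
Sum of successor durations = 29
LF = 34 - 29 = 5

5


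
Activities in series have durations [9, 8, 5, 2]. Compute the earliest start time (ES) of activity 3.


Activity 3 starts after activities 1 through 2 complete.
Predecessor durations: [9, 8]
ES = 9 + 8 = 17

17


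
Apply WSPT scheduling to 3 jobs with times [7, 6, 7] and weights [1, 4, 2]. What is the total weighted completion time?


Compute p/w ratios and sort ascending (WSPT): [(6, 4), (7, 2), (7, 1)]
Compute weighted completion times:
  Job (p=6,w=4): C=6, w*C=4*6=24
  Job (p=7,w=2): C=13, w*C=2*13=26
  Job (p=7,w=1): C=20, w*C=1*20=20
Total weighted completion time = 70

70


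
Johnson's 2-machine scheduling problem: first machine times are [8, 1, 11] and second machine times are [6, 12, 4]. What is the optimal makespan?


Apply Johnson's rule:
  Group 1 (a <= b): [(2, 1, 12)]
  Group 2 (a > b): [(1, 8, 6), (3, 11, 4)]
Optimal job order: [2, 1, 3]
Schedule:
  Job 2: M1 done at 1, M2 done at 13
  Job 1: M1 done at 9, M2 done at 19
  Job 3: M1 done at 20, M2 done at 24
Makespan = 24

24


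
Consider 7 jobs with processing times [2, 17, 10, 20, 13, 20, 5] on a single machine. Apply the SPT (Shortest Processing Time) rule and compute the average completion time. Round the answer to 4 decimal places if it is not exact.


Sort jobs by processing time (SPT order): [2, 5, 10, 13, 17, 20, 20]
Compute completion times sequentially:
  Job 1: processing = 2, completes at 2
  Job 2: processing = 5, completes at 7
  Job 3: processing = 10, completes at 17
  Job 4: processing = 13, completes at 30
  Job 5: processing = 17, completes at 47
  Job 6: processing = 20, completes at 67
  Job 7: processing = 20, completes at 87
Sum of completion times = 257
Average completion time = 257/7 = 36.7143

36.7143


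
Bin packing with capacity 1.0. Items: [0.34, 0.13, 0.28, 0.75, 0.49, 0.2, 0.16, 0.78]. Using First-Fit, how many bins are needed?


Place items sequentially using First-Fit:
  Item 0.34 -> new Bin 1
  Item 0.13 -> Bin 1 (now 0.47)
  Item 0.28 -> Bin 1 (now 0.75)
  Item 0.75 -> new Bin 2
  Item 0.49 -> new Bin 3
  Item 0.2 -> Bin 1 (now 0.95)
  Item 0.16 -> Bin 2 (now 0.91)
  Item 0.78 -> new Bin 4
Total bins used = 4

4


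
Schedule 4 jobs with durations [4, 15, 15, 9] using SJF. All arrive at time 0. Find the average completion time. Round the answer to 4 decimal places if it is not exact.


SJF order (ascending): [4, 9, 15, 15]
Completion times:
  Job 1: burst=4, C=4
  Job 2: burst=9, C=13
  Job 3: burst=15, C=28
  Job 4: burst=15, C=43
Average completion = 88/4 = 22.0

22.0


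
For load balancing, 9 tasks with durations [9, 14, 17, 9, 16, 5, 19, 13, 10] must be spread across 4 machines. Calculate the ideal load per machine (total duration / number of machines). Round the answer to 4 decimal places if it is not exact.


Total processing time = 9 + 14 + 17 + 9 + 16 + 5 + 19 + 13 + 10 = 112
Number of machines = 4
Ideal balanced load = 112 / 4 = 28.0

28.0


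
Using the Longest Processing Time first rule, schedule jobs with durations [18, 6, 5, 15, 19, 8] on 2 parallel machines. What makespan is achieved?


Sort jobs in decreasing order (LPT): [19, 18, 15, 8, 6, 5]
Assign each job to the least loaded machine:
  Machine 1: jobs [19, 8, 6, 5], load = 38
  Machine 2: jobs [18, 15], load = 33
Makespan = max load = 38

38


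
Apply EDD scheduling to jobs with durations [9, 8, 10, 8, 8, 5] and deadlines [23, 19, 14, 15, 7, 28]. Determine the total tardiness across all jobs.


Sort by due date (EDD order): [(8, 7), (10, 14), (8, 15), (8, 19), (9, 23), (5, 28)]
Compute completion times and tardiness:
  Job 1: p=8, d=7, C=8, tardiness=max(0,8-7)=1
  Job 2: p=10, d=14, C=18, tardiness=max(0,18-14)=4
  Job 3: p=8, d=15, C=26, tardiness=max(0,26-15)=11
  Job 4: p=8, d=19, C=34, tardiness=max(0,34-19)=15
  Job 5: p=9, d=23, C=43, tardiness=max(0,43-23)=20
  Job 6: p=5, d=28, C=48, tardiness=max(0,48-28)=20
Total tardiness = 71

71


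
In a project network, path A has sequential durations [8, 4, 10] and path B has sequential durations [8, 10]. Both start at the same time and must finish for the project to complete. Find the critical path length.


Path A total = 8 + 4 + 10 = 22
Path B total = 8 + 10 = 18
Critical path = longest path = max(22, 18) = 22

22


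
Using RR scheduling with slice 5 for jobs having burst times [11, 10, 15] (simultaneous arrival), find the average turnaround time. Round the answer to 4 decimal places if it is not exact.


Time quantum = 5
Execution trace:
  J1 runs 5 units, time = 5
  J2 runs 5 units, time = 10
  J3 runs 5 units, time = 15
  J1 runs 5 units, time = 20
  J2 runs 5 units, time = 25
  J3 runs 5 units, time = 30
  J1 runs 1 units, time = 31
  J3 runs 5 units, time = 36
Finish times: [31, 25, 36]
Average turnaround = 92/3 = 30.6667

30.6667


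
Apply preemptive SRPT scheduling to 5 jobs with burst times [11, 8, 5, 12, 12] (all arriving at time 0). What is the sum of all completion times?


Since all jobs arrive at t=0, SRPT equals SPT ordering.
SPT order: [5, 8, 11, 12, 12]
Completion times:
  Job 1: p=5, C=5
  Job 2: p=8, C=13
  Job 3: p=11, C=24
  Job 4: p=12, C=36
  Job 5: p=12, C=48
Total completion time = 5 + 13 + 24 + 36 + 48 = 126

126


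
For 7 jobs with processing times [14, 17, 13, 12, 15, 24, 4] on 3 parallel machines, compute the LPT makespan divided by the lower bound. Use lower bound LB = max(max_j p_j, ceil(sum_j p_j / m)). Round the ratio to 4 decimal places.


LPT order: [24, 17, 15, 14, 13, 12, 4]
Machine loads after assignment: [36, 30, 33]
LPT makespan = 36
Lower bound = max(max_job, ceil(total/3)) = max(24, 33) = 33
Ratio = 36 / 33 = 1.0909

1.0909


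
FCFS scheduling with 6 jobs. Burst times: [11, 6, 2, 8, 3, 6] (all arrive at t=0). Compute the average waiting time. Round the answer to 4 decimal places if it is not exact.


FCFS order (as given): [11, 6, 2, 8, 3, 6]
Waiting times:
  Job 1: wait = 0
  Job 2: wait = 11
  Job 3: wait = 17
  Job 4: wait = 19
  Job 5: wait = 27
  Job 6: wait = 30
Sum of waiting times = 104
Average waiting time = 104/6 = 17.3333

17.3333


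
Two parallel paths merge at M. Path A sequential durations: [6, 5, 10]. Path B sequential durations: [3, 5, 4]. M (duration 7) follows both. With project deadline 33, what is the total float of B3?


Forward pass: ES(B3) = sum of predecessors on chain B = 8
EF = ES + duration = 8 + 4 = 12
Backward pass: LF(M) = deadline = 33; LS(M) = 33 - 7 = 26
LF(B3) = LS(M) - sum(successors on chain B) = 26 - 0 = 26
LS = LF - duration = 26 - 4 = 22
Total float = LS - ES = 22 - 8 = 14

14


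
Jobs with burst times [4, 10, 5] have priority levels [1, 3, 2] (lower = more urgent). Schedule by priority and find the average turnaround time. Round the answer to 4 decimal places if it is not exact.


Sort by priority (ascending = highest first):
Order: [(1, 4), (2, 5), (3, 10)]
Completion times:
  Priority 1, burst=4, C=4
  Priority 2, burst=5, C=9
  Priority 3, burst=10, C=19
Average turnaround = 32/3 = 10.6667

10.6667


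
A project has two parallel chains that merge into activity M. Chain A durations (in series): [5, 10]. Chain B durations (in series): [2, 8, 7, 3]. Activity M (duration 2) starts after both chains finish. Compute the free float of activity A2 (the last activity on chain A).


ES(A2) = sum of predecessors on chain A = 5
EF(A2) = ES + duration = 5 + 10 = 15
Successor of A2 is M. ES(M) = max(sum(A), sum(B)) = max(15, 20) = 20
Free float = ES(successor) - EF(current) = 20 - 15 = 5

5


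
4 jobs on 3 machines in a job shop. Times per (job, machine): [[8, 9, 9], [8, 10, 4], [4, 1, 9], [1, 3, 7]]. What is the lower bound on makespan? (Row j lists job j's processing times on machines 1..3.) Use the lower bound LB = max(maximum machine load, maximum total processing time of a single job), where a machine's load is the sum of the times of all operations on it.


Machine loads:
  Machine 1: 8 + 8 + 4 + 1 = 21
  Machine 2: 9 + 10 + 1 + 3 = 23
  Machine 3: 9 + 4 + 9 + 7 = 29
Max machine load = 29
Job totals:
  Job 1: 26
  Job 2: 22
  Job 3: 14
  Job 4: 11
Max job total = 26
Lower bound = max(29, 26) = 29

29


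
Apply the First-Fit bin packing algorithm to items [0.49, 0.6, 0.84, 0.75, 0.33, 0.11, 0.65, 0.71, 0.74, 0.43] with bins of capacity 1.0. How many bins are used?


Place items sequentially using First-Fit:
  Item 0.49 -> new Bin 1
  Item 0.6 -> new Bin 2
  Item 0.84 -> new Bin 3
  Item 0.75 -> new Bin 4
  Item 0.33 -> Bin 1 (now 0.82)
  Item 0.11 -> Bin 1 (now 0.93)
  Item 0.65 -> new Bin 5
  Item 0.71 -> new Bin 6
  Item 0.74 -> new Bin 7
  Item 0.43 -> new Bin 8
Total bins used = 8

8


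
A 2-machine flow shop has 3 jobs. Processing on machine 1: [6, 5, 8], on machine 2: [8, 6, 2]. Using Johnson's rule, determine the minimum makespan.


Apply Johnson's rule:
  Group 1 (a <= b): [(2, 5, 6), (1, 6, 8)]
  Group 2 (a > b): [(3, 8, 2)]
Optimal job order: [2, 1, 3]
Schedule:
  Job 2: M1 done at 5, M2 done at 11
  Job 1: M1 done at 11, M2 done at 19
  Job 3: M1 done at 19, M2 done at 21
Makespan = 21

21


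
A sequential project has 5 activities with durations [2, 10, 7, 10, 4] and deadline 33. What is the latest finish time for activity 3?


LF(activity 3) = deadline - sum of successor durations
Successors: activities 4 through 5 with durations [10, 4]
Sum of successor durations = 14
LF = 33 - 14 = 19

19


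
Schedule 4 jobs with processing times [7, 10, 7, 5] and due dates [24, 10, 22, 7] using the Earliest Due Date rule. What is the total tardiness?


Sort by due date (EDD order): [(5, 7), (10, 10), (7, 22), (7, 24)]
Compute completion times and tardiness:
  Job 1: p=5, d=7, C=5, tardiness=max(0,5-7)=0
  Job 2: p=10, d=10, C=15, tardiness=max(0,15-10)=5
  Job 3: p=7, d=22, C=22, tardiness=max(0,22-22)=0
  Job 4: p=7, d=24, C=29, tardiness=max(0,29-24)=5
Total tardiness = 10

10


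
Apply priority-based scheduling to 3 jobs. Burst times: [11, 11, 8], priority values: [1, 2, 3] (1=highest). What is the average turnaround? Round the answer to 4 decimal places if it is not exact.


Sort by priority (ascending = highest first):
Order: [(1, 11), (2, 11), (3, 8)]
Completion times:
  Priority 1, burst=11, C=11
  Priority 2, burst=11, C=22
  Priority 3, burst=8, C=30
Average turnaround = 63/3 = 21.0

21.0


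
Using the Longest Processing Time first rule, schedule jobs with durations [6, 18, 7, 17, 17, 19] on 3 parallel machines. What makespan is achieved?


Sort jobs in decreasing order (LPT): [19, 18, 17, 17, 7, 6]
Assign each job to the least loaded machine:
  Machine 1: jobs [19, 6], load = 25
  Machine 2: jobs [18, 7], load = 25
  Machine 3: jobs [17, 17], load = 34
Makespan = max load = 34

34


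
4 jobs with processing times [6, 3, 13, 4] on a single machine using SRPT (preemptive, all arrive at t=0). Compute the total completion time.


Since all jobs arrive at t=0, SRPT equals SPT ordering.
SPT order: [3, 4, 6, 13]
Completion times:
  Job 1: p=3, C=3
  Job 2: p=4, C=7
  Job 3: p=6, C=13
  Job 4: p=13, C=26
Total completion time = 3 + 7 + 13 + 26 = 49

49


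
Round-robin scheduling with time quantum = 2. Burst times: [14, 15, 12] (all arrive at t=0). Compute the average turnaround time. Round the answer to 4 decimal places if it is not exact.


Time quantum = 2
Execution trace:
  J1 runs 2 units, time = 2
  J2 runs 2 units, time = 4
  J3 runs 2 units, time = 6
  J1 runs 2 units, time = 8
  J2 runs 2 units, time = 10
  J3 runs 2 units, time = 12
  J1 runs 2 units, time = 14
  J2 runs 2 units, time = 16
  J3 runs 2 units, time = 18
  J1 runs 2 units, time = 20
  J2 runs 2 units, time = 22
  J3 runs 2 units, time = 24
  J1 runs 2 units, time = 26
  J2 runs 2 units, time = 28
  J3 runs 2 units, time = 30
  J1 runs 2 units, time = 32
  J2 runs 2 units, time = 34
  J3 runs 2 units, time = 36
  J1 runs 2 units, time = 38
  J2 runs 2 units, time = 40
  J2 runs 1 units, time = 41
Finish times: [38, 41, 36]
Average turnaround = 115/3 = 38.3333

38.3333


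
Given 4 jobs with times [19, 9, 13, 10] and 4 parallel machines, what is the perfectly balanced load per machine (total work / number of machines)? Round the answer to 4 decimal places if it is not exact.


Total processing time = 19 + 9 + 13 + 10 = 51
Number of machines = 4
Ideal balanced load = 51 / 4 = 12.75

12.75


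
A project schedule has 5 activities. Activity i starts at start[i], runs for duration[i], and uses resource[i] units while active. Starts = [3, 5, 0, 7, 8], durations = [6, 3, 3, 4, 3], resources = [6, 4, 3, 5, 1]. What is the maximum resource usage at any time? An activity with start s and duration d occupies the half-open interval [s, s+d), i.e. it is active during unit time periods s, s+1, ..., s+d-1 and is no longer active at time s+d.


Each activity i is active on [start_i, start_i + duration_i).
Compute total resource usage per time slot:
  t=0: active resources = [3], total = 3
  t=1: active resources = [3], total = 3
  t=2: active resources = [3], total = 3
  t=3: active resources = [6], total = 6
  t=4: active resources = [6], total = 6
  t=5: active resources = [6, 4], total = 10
  t=6: active resources = [6, 4], total = 10
  t=7: active resources = [6, 4, 5], total = 15
  t=8: active resources = [6, 5, 1], total = 12
  t=9: active resources = [5, 1], total = 6
  t=10: active resources = [5, 1], total = 6
Peak resource demand = 15

15


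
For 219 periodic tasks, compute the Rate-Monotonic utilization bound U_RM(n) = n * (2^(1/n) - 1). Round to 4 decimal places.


Compute 2^(1/219) = 1.0031700697
Subtract 1: 1.0031700697 - 1 = 0.0031700697
Multiply by n: 219 * 0.0031700697 = 0.6942452643
Round to 4 dp: 0.6942

0.6942


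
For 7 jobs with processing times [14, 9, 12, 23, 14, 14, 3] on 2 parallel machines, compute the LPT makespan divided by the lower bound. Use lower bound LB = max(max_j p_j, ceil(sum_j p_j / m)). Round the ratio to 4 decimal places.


LPT order: [23, 14, 14, 14, 12, 9, 3]
Machine loads after assignment: [46, 43]
LPT makespan = 46
Lower bound = max(max_job, ceil(total/2)) = max(23, 45) = 45
Ratio = 46 / 45 = 1.0222

1.0222


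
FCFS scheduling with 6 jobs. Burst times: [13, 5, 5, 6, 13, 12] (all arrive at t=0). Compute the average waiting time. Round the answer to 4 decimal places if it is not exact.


FCFS order (as given): [13, 5, 5, 6, 13, 12]
Waiting times:
  Job 1: wait = 0
  Job 2: wait = 13
  Job 3: wait = 18
  Job 4: wait = 23
  Job 5: wait = 29
  Job 6: wait = 42
Sum of waiting times = 125
Average waiting time = 125/6 = 20.8333

20.8333


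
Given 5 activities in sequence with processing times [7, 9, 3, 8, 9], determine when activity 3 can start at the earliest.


Activity 3 starts after activities 1 through 2 complete.
Predecessor durations: [7, 9]
ES = 7 + 9 = 16

16


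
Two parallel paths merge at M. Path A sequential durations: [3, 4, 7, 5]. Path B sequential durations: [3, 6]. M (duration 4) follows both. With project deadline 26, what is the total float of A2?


Forward pass: ES(A2) = sum of predecessors on chain A = 3
EF = ES + duration = 3 + 4 = 7
Backward pass: LF(M) = deadline = 26; LS(M) = 26 - 4 = 22
LF(A2) = LS(M) - sum(successors on chain A) = 22 - 12 = 10
LS = LF - duration = 10 - 4 = 6
Total float = LS - ES = 6 - 3 = 3

3


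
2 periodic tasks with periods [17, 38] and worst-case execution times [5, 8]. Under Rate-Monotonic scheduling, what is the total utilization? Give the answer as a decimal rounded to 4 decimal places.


Compute individual utilizations (exact fractions):
  Task 1: C/T = 5/17 (approx. 0.2941)
  Task 2: C/T = 8/38 = 4/19 (approx. 0.2105)
Total utilization U = 5/17 + 4/19 = 163/323
Rounded to 4 decimal places: U = 0.5046
RM (Liu & Layland) bound for 2 tasks = 0.828427; compare with U = 163/323 (approx. 0.504644)
U <= bound, so schedulable by RM sufficient condition.

0.5046


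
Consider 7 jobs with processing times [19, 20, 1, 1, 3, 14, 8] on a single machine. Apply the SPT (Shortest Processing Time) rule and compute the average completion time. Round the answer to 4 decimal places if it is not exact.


Sort jobs by processing time (SPT order): [1, 1, 3, 8, 14, 19, 20]
Compute completion times sequentially:
  Job 1: processing = 1, completes at 1
  Job 2: processing = 1, completes at 2
  Job 3: processing = 3, completes at 5
  Job 4: processing = 8, completes at 13
  Job 5: processing = 14, completes at 27
  Job 6: processing = 19, completes at 46
  Job 7: processing = 20, completes at 66
Sum of completion times = 160
Average completion time = 160/7 = 22.8571

22.8571


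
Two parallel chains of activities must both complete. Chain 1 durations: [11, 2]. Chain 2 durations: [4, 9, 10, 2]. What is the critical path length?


Path A total = 11 + 2 = 13
Path B total = 4 + 9 + 10 + 2 = 25
Critical path = longest path = max(13, 25) = 25

25


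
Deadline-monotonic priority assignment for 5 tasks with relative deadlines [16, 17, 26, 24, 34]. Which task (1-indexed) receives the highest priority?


Sort tasks by relative deadline (ascending):
  Task 1: deadline = 16
  Task 2: deadline = 17
  Task 4: deadline = 24
  Task 3: deadline = 26
  Task 5: deadline = 34
Priority order (highest first): [1, 2, 4, 3, 5]
Highest priority task = 1

1


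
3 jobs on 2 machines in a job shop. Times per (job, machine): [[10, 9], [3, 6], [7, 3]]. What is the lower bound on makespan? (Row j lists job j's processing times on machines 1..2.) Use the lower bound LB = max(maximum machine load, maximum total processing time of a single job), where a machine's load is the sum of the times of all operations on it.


Machine loads:
  Machine 1: 10 + 3 + 7 = 20
  Machine 2: 9 + 6 + 3 = 18
Max machine load = 20
Job totals:
  Job 1: 19
  Job 2: 9
  Job 3: 10
Max job total = 19
Lower bound = max(20, 19) = 20

20


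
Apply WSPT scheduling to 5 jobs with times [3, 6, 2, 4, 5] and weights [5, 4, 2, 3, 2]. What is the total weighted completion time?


Compute p/w ratios and sort ascending (WSPT): [(3, 5), (2, 2), (4, 3), (6, 4), (5, 2)]
Compute weighted completion times:
  Job (p=3,w=5): C=3, w*C=5*3=15
  Job (p=2,w=2): C=5, w*C=2*5=10
  Job (p=4,w=3): C=9, w*C=3*9=27
  Job (p=6,w=4): C=15, w*C=4*15=60
  Job (p=5,w=2): C=20, w*C=2*20=40
Total weighted completion time = 152

152


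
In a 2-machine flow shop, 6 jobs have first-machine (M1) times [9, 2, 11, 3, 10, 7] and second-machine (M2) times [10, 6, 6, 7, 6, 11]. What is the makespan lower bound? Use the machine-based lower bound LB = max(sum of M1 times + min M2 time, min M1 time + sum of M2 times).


LB1 = sum(M1 times) + min(M2 times) = 42 + 6 = 48
LB2 = min(M1 times) + sum(M2 times) = 2 + 46 = 48
Lower bound = max(LB1, LB2) = max(48, 48) = 48

48


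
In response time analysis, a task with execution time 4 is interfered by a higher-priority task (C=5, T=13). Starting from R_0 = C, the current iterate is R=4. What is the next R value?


R_next = C + ceil(R_prev / T_hp) * C_hp
ceil(4 / 13) = ceil(0.3077) = 1
Interference = 1 * 5 = 5
R_next = 4 + 5 = 9

9


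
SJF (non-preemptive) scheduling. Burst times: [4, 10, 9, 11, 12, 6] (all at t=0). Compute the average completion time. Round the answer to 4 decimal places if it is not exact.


SJF order (ascending): [4, 6, 9, 10, 11, 12]
Completion times:
  Job 1: burst=4, C=4
  Job 2: burst=6, C=10
  Job 3: burst=9, C=19
  Job 4: burst=10, C=29
  Job 5: burst=11, C=40
  Job 6: burst=12, C=52
Average completion = 154/6 = 25.6667

25.6667


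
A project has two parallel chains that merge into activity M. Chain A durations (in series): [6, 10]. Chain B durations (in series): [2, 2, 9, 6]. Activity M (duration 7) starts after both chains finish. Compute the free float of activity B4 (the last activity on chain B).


ES(B4) = sum of predecessors on chain B = 13
EF(B4) = ES + duration = 13 + 6 = 19
Successor of B4 is M. ES(M) = max(sum(A), sum(B)) = max(16, 19) = 19
Free float = ES(successor) - EF(current) = 19 - 19 = 0

0


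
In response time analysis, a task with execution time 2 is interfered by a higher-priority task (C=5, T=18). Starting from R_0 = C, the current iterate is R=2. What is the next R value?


R_next = C + ceil(R_prev / T_hp) * C_hp
ceil(2 / 18) = ceil(0.1111) = 1
Interference = 1 * 5 = 5
R_next = 2 + 5 = 7

7


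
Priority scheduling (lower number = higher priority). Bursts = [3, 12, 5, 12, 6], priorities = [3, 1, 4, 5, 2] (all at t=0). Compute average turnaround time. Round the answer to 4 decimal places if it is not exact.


Sort by priority (ascending = highest first):
Order: [(1, 12), (2, 6), (3, 3), (4, 5), (5, 12)]
Completion times:
  Priority 1, burst=12, C=12
  Priority 2, burst=6, C=18
  Priority 3, burst=3, C=21
  Priority 4, burst=5, C=26
  Priority 5, burst=12, C=38
Average turnaround = 115/5 = 23.0

23.0


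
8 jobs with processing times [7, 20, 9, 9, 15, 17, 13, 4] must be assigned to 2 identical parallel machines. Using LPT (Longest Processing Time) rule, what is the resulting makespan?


Sort jobs in decreasing order (LPT): [20, 17, 15, 13, 9, 9, 7, 4]
Assign each job to the least loaded machine:
  Machine 1: jobs [20, 13, 9, 4], load = 46
  Machine 2: jobs [17, 15, 9, 7], load = 48
Makespan = max load = 48

48


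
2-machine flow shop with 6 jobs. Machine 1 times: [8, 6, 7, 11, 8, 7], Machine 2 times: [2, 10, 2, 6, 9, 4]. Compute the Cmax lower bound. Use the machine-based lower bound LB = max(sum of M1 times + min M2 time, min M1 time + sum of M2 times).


LB1 = sum(M1 times) + min(M2 times) = 47 + 2 = 49
LB2 = min(M1 times) + sum(M2 times) = 6 + 33 = 39
Lower bound = max(LB1, LB2) = max(49, 39) = 49

49


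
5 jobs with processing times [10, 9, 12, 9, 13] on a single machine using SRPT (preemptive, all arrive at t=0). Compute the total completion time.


Since all jobs arrive at t=0, SRPT equals SPT ordering.
SPT order: [9, 9, 10, 12, 13]
Completion times:
  Job 1: p=9, C=9
  Job 2: p=9, C=18
  Job 3: p=10, C=28
  Job 4: p=12, C=40
  Job 5: p=13, C=53
Total completion time = 9 + 18 + 28 + 40 + 53 = 148

148


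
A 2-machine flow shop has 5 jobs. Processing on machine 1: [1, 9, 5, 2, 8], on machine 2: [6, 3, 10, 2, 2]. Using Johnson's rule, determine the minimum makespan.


Apply Johnson's rule:
  Group 1 (a <= b): [(1, 1, 6), (4, 2, 2), (3, 5, 10)]
  Group 2 (a > b): [(2, 9, 3), (5, 8, 2)]
Optimal job order: [1, 4, 3, 2, 5]
Schedule:
  Job 1: M1 done at 1, M2 done at 7
  Job 4: M1 done at 3, M2 done at 9
  Job 3: M1 done at 8, M2 done at 19
  Job 2: M1 done at 17, M2 done at 22
  Job 5: M1 done at 25, M2 done at 27
Makespan = 27

27


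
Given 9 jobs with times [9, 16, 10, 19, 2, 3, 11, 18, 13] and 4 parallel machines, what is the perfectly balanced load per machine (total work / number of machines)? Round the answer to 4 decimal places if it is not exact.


Total processing time = 9 + 16 + 10 + 19 + 2 + 3 + 11 + 18 + 13 = 101
Number of machines = 4
Ideal balanced load = 101 / 4 = 25.25

25.25


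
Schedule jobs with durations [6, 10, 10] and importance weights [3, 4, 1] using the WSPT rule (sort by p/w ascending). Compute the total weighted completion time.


Compute p/w ratios and sort ascending (WSPT): [(6, 3), (10, 4), (10, 1)]
Compute weighted completion times:
  Job (p=6,w=3): C=6, w*C=3*6=18
  Job (p=10,w=4): C=16, w*C=4*16=64
  Job (p=10,w=1): C=26, w*C=1*26=26
Total weighted completion time = 108

108


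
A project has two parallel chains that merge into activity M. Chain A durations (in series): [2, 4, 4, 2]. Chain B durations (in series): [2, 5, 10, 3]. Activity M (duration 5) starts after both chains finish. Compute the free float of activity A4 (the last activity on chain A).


ES(A4) = sum of predecessors on chain A = 10
EF(A4) = ES + duration = 10 + 2 = 12
Successor of A4 is M. ES(M) = max(sum(A), sum(B)) = max(12, 20) = 20
Free float = ES(successor) - EF(current) = 20 - 12 = 8

8


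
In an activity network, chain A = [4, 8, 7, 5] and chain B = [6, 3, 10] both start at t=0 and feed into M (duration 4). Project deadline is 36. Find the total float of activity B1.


Forward pass: ES(B1) = sum of predecessors on chain B = 0
EF = ES + duration = 0 + 6 = 6
Backward pass: LF(M) = deadline = 36; LS(M) = 36 - 4 = 32
LF(B1) = LS(M) - sum(successors on chain B) = 32 - 13 = 19
LS = LF - duration = 19 - 6 = 13
Total float = LS - ES = 13 - 0 = 13

13


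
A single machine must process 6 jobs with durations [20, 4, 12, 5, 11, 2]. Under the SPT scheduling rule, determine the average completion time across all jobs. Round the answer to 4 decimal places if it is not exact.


Sort jobs by processing time (SPT order): [2, 4, 5, 11, 12, 20]
Compute completion times sequentially:
  Job 1: processing = 2, completes at 2
  Job 2: processing = 4, completes at 6
  Job 3: processing = 5, completes at 11
  Job 4: processing = 11, completes at 22
  Job 5: processing = 12, completes at 34
  Job 6: processing = 20, completes at 54
Sum of completion times = 129
Average completion time = 129/6 = 21.5

21.5


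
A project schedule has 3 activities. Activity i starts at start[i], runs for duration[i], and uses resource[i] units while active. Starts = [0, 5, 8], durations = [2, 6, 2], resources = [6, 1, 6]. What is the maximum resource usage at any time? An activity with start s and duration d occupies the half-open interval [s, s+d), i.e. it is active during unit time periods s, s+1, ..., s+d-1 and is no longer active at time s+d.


Each activity i is active on [start_i, start_i + duration_i).
Compute total resource usage per time slot:
  t=0: active resources = [6], total = 6
  t=1: active resources = [6], total = 6
  t=2: active resources = [], total = 0
  t=3: active resources = [], total = 0
  t=4: active resources = [], total = 0
  t=5: active resources = [1], total = 1
  t=6: active resources = [1], total = 1
  t=7: active resources = [1], total = 1
  t=8: active resources = [1, 6], total = 7
  t=9: active resources = [1, 6], total = 7
  t=10: active resources = [1], total = 1
Peak resource demand = 7

7


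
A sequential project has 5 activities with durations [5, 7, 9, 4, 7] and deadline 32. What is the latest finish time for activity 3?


LF(activity 3) = deadline - sum of successor durations
Successors: activities 4 through 5 with durations [4, 7]
Sum of successor durations = 11
LF = 32 - 11 = 21

21


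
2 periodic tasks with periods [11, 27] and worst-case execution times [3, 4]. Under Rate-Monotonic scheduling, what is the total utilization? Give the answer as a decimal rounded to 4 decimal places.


Compute individual utilizations (exact fractions):
  Task 1: C/T = 3/11 (approx. 0.2727)
  Task 2: C/T = 4/27 (approx. 0.1481)
Total utilization U = 3/11 + 4/27 = 125/297
Rounded to 4 decimal places: U = 0.4209
RM (Liu & Layland) bound for 2 tasks = 0.828427; compare with U = 125/297 (approx. 0.420875)
U <= bound, so schedulable by RM sufficient condition.

0.4209


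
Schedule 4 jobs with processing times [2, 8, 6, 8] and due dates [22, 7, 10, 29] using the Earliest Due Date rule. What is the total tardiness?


Sort by due date (EDD order): [(8, 7), (6, 10), (2, 22), (8, 29)]
Compute completion times and tardiness:
  Job 1: p=8, d=7, C=8, tardiness=max(0,8-7)=1
  Job 2: p=6, d=10, C=14, tardiness=max(0,14-10)=4
  Job 3: p=2, d=22, C=16, tardiness=max(0,16-22)=0
  Job 4: p=8, d=29, C=24, tardiness=max(0,24-29)=0
Total tardiness = 5

5


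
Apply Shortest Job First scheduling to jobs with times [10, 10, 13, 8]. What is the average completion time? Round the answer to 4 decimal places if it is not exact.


SJF order (ascending): [8, 10, 10, 13]
Completion times:
  Job 1: burst=8, C=8
  Job 2: burst=10, C=18
  Job 3: burst=10, C=28
  Job 4: burst=13, C=41
Average completion = 95/4 = 23.75

23.75


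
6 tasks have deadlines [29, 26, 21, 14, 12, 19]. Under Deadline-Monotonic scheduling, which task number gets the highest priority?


Sort tasks by relative deadline (ascending):
  Task 5: deadline = 12
  Task 4: deadline = 14
  Task 6: deadline = 19
  Task 3: deadline = 21
  Task 2: deadline = 26
  Task 1: deadline = 29
Priority order (highest first): [5, 4, 6, 3, 2, 1]
Highest priority task = 5

5


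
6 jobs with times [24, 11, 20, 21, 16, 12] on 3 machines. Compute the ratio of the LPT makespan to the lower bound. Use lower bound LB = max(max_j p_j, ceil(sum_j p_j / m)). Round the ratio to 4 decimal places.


LPT order: [24, 21, 20, 16, 12, 11]
Machine loads after assignment: [35, 33, 36]
LPT makespan = 36
Lower bound = max(max_job, ceil(total/3)) = max(24, 35) = 35
Ratio = 36 / 35 = 1.0286

1.0286


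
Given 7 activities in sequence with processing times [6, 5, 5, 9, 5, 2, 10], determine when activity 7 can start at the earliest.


Activity 7 starts after activities 1 through 6 complete.
Predecessor durations: [6, 5, 5, 9, 5, 2]
ES = 6 + 5 + 5 + 9 + 5 + 2 = 32

32


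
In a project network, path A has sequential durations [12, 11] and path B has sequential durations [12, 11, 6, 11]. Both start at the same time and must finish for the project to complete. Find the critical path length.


Path A total = 12 + 11 = 23
Path B total = 12 + 11 + 6 + 11 = 40
Critical path = longest path = max(23, 40) = 40

40


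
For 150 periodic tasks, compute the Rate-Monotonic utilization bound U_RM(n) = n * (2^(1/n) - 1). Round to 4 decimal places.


Compute 2^(1/150) = 1.0046316744
Subtract 1: 1.0046316744 - 1 = 0.0046316744
Multiply by n: 150 * 0.0046316744 = 0.6947511600
Round to 4 dp: 0.6948

0.6948


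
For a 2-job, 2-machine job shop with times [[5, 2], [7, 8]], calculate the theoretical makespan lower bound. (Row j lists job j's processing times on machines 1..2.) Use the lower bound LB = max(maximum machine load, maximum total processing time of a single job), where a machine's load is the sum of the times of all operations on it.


Machine loads:
  Machine 1: 5 + 7 = 12
  Machine 2: 2 + 8 = 10
Max machine load = 12
Job totals:
  Job 1: 7
  Job 2: 15
Max job total = 15
Lower bound = max(12, 15) = 15

15


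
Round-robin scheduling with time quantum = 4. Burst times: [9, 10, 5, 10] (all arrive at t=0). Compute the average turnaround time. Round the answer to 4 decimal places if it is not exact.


Time quantum = 4
Execution trace:
  J1 runs 4 units, time = 4
  J2 runs 4 units, time = 8
  J3 runs 4 units, time = 12
  J4 runs 4 units, time = 16
  J1 runs 4 units, time = 20
  J2 runs 4 units, time = 24
  J3 runs 1 units, time = 25
  J4 runs 4 units, time = 29
  J1 runs 1 units, time = 30
  J2 runs 2 units, time = 32
  J4 runs 2 units, time = 34
Finish times: [30, 32, 25, 34]
Average turnaround = 121/4 = 30.25

30.25


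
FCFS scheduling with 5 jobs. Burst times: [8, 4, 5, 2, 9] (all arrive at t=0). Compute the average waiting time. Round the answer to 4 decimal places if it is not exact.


FCFS order (as given): [8, 4, 5, 2, 9]
Waiting times:
  Job 1: wait = 0
  Job 2: wait = 8
  Job 3: wait = 12
  Job 4: wait = 17
  Job 5: wait = 19
Sum of waiting times = 56
Average waiting time = 56/5 = 11.2

11.2


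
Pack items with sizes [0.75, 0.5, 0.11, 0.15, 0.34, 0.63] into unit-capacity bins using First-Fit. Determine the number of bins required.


Place items sequentially using First-Fit:
  Item 0.75 -> new Bin 1
  Item 0.5 -> new Bin 2
  Item 0.11 -> Bin 1 (now 0.86)
  Item 0.15 -> Bin 2 (now 0.65)
  Item 0.34 -> Bin 2 (now 0.99)
  Item 0.63 -> new Bin 3
Total bins used = 3

3


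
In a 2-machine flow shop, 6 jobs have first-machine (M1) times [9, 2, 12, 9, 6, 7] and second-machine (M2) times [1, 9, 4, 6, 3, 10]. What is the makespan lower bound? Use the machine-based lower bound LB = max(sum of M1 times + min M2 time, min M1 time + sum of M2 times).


LB1 = sum(M1 times) + min(M2 times) = 45 + 1 = 46
LB2 = min(M1 times) + sum(M2 times) = 2 + 33 = 35
Lower bound = max(LB1, LB2) = max(46, 35) = 46

46


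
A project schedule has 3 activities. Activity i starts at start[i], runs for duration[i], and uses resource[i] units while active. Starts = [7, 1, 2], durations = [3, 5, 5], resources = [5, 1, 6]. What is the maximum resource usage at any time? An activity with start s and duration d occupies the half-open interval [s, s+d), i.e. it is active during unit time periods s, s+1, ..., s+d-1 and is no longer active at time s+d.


Each activity i is active on [start_i, start_i + duration_i).
Compute total resource usage per time slot:
  t=0: active resources = [], total = 0
  t=1: active resources = [1], total = 1
  t=2: active resources = [1, 6], total = 7
  t=3: active resources = [1, 6], total = 7
  t=4: active resources = [1, 6], total = 7
  t=5: active resources = [1, 6], total = 7
  t=6: active resources = [6], total = 6
  t=7: active resources = [5], total = 5
  t=8: active resources = [5], total = 5
  t=9: active resources = [5], total = 5
Peak resource demand = 7

7


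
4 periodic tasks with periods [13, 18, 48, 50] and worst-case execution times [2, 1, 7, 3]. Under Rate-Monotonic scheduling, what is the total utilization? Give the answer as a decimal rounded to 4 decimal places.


Compute individual utilizations (exact fractions):
  Task 1: C/T = 2/13 (approx. 0.1538)
  Task 2: C/T = 1/18 (approx. 0.0556)
  Task 3: C/T = 7/48 (approx. 0.1458)
  Task 4: C/T = 3/50 (approx. 0.06)
Total utilization U = 2/13 + 1/18 + 7/48 + 3/50 = 19433/46800
Rounded to 4 decimal places: U = 0.4152
RM (Liu & Layland) bound for 4 tasks = 0.756828; compare with U = 19433/46800 (approx. 0.415235)
U <= bound, so schedulable by RM sufficient condition.

0.4152


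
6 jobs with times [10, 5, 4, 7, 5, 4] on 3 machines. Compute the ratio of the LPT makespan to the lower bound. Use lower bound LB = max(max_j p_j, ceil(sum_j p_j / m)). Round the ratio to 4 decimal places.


LPT order: [10, 7, 5, 5, 4, 4]
Machine loads after assignment: [14, 11, 10]
LPT makespan = 14
Lower bound = max(max_job, ceil(total/3)) = max(10, 12) = 12
Ratio = 14 / 12 = 1.1667

1.1667
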